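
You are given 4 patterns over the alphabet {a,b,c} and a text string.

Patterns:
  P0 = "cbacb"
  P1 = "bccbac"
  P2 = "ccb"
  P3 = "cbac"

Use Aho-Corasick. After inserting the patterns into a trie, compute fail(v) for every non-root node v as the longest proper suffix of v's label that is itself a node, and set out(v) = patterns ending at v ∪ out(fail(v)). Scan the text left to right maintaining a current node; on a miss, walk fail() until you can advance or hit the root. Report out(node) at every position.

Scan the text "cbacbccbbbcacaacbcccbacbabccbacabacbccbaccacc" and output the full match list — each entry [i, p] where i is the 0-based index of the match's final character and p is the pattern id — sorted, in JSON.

Build automaton:
Trie (insert patterns):
  0='ε' goto b→6 c→1
  1='c' goto b→2 c→12
  2='cb' goto a→3
  3='cba' goto c→4
  4='cbac' goto b→5  [P3 ends]
  5='cbacb' goto ·  [P0 ends]
  6='b' goto c→7
  7='bc' goto c→8
  8='bcc' goto b→9
  9='bccb' goto a→10
  10='bccba' goto c→11
  11='bccbac' goto ·  [P1 ends]
  12='cc' goto b→13
  13='ccb' goto ·  [P2 ends]

Failure links (BFS by depth):
  n1('c'): parent n0 fail=0; on 'c' 0 → fail=0;  out ∅∪∅=∅
  n6('b'): parent n0 fail=0; on 'b' 0 → fail=0;  out ∅∪∅=∅
  n2('cb'): parent n1 fail=0; on 'b' 0 → fail=6;  out ∅∪∅=∅
  n7('bc'): parent n6 fail=0; on 'c' 0 → fail=1;  out ∅∪∅=∅
  n12('cc'): parent n1 fail=0; on 'c' 0 → fail=1;  out ∅∪∅=∅
  n3('cba'): parent n2 fail=6; on 'a' 6→0 → fail=0;  out ∅∪∅=∅
  n8('bcc'): parent n7 fail=1; on 'c' 1 → fail=12;  out ∅∪∅=∅
  n13('ccb'): parent n12 fail=1; on 'b' 1 → fail=2;  out {2}∪∅={2}
  n4('cbac'): parent n3 fail=0; on 'c' 0 → fail=1;  out {3}∪∅={3}
  n9('bccb'): parent n8 fail=12; on 'b' 12 → fail=13;  out ∅∪{2}={2}
  n5('cbacb'): parent n4 fail=1; on 'b' 1 → fail=2;  out {0}∪∅={0}
  n10('bccba'): parent n9 fail=13; on 'a' 13→2 → fail=3;  out ∅∪∅=∅
  n11('bccbac'): parent n10 fail=3; on 'c' 3 → fail=4;  out {1}∪{3}={1,3}

Text stream:
i=0 'c': node 0→1
i=1 'b': node 1→2
i=2 'a': node 2→3
i=3 'c': node 3→4  ** P3@[0:3]
i=4 'b': node 4→5  ** P0@[0:4]
i=5 'c': node 5→7 (via fail)
i=6 'c': node 7→8
i=7 'b': node 8→9  ** P2@[5:7]
i=8 'b': node 9→6 (via fail)
i=9 'b': node 6→6 (via fail)
i=10 'c': node 6→7
i=11 'a': node 7→0 (via fail)
i=12 'c': node 0→1
i=13 'a': node 1→0 (via fail)
i=14 'a': node 0→0
i=15 'c': node 0→1
i=16 'b': node 1→2
i=17 'c': node 2→7 (via fail)
i=18 'c': node 7→8
i=19 'c': node 8→12 (via fail)
i=20 'b': node 12→13  ** P2@[18:20]
i=21 'a': node 13→3 (via fail)
i=22 'c': node 3→4  ** P3@[19:22]
i=23 'b': node 4→5  ** P0@[19:23]
i=24 'a': node 5→3 (via fail)
i=25 'b': node 3→6 (via fail)
i=26 'c': node 6→7
i=27 'c': node 7→8
i=28 'b': node 8→9  ** P2@[26:28]
i=29 'a': node 9→10
i=30 'c': node 10→11  ** P1@[25:30],P3@[27:30]
i=31 'a': node 11→0 (via fail)
i=32 'b': node 0→6
i=33 'a': node 6→0 (via fail)
i=34 'c': node 0→1
i=35 'b': node 1→2
i=36 'c': node 2→7 (via fail)
i=37 'c': node 7→8
i=38 'b': node 8→9  ** P2@[36:38]
i=39 'a': node 9→10
i=40 'c': node 10→11  ** P1@[35:40],P3@[37:40]
i=41 'c': node 11→12 (via fail)
i=42 'a': node 12→0 (via fail)
i=43 'c': node 0→1
i=44 'c': node 1→12

All matches (sorted): [[3,3],[4,0],[7,2],[20,2],[22,3],[23,0],[28,2],[30,1],[30,3],[38,2],[40,1],[40,3]]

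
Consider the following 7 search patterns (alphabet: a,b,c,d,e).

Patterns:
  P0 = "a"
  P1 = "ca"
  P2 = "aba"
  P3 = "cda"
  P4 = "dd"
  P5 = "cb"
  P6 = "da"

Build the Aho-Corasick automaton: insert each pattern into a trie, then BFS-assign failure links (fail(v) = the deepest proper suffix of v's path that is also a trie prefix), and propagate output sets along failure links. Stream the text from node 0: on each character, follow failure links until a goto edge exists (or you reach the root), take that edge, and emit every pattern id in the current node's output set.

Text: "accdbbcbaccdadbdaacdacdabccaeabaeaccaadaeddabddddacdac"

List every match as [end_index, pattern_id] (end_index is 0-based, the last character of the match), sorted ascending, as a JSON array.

Build automaton:
Trie (insert patterns):
  n0 'ε': a→1 c→2 d→8
  n1 'a': b→4  [P0 ends]
  n2 'c': a→3 b→10 d→6
  n3 'ca': ·  [P1 ends]
  n4 'ab': a→5
  n5 'aba': ·  [P2 ends]
  n6 'cd': a→7
  n7 'cda': ·  [P3 ends]
  n8 'd': a→11 d→9
  n9 'dd': ·  [P4 ends]
  n10 'cb': ·  [P5 ends]
  n11 'da': ·  [P6 ends]

Failure links (BFS by depth):
  n1('a'): parent n0 fail=0; on 'a' 0 → fail=0;  out {0}∪∅={0}
  n2('c'): parent n0 fail=0; on 'c' 0 → fail=0;  out ∅∪∅=∅
  n8('d'): parent n0 fail=0; on 'd' 0 → fail=0;  out ∅∪∅=∅
  n3('ca'): parent n2 fail=0; on 'a' 0 → fail=1;  out {1}∪{0}={0,1}
  n4('ab'): parent n1 fail=0; on 'b' 0 → fail=0;  out ∅∪∅=∅
  n6('cd'): parent n2 fail=0; on 'd' 0 → fail=8;  out ∅∪∅=∅
  n9('dd'): parent n8 fail=0; on 'd' 0 → fail=8;  out {4}∪∅={4}
  n10('cb'): parent n2 fail=0; on 'b' 0 → fail=0;  out {5}∪∅={5}
  n11('da'): parent n8 fail=0; on 'a' 0 → fail=1;  out {6}∪{0}={0,6}
  n5('aba'): parent n4 fail=0; on 'a' 0 → fail=1;  out {2}∪{0}={0,2}
  n7('cda'): parent n6 fail=8; on 'a' 8 → fail=11;  out {3}∪{0,6}={0,3,6}

Run:
[0] read 'a'  n0⇒n1  → match P0@[0:0]
[1] read 'c'  n1⇒n2 (fail-walked)
[2] read 'c'  n2⇒n2 (fail-walked)
[3] read 'd'  n2⇒n6
[4] read 'b'  n6⇒n0 (fail-walked)
[5] read 'b'  n0⇒n0
[6] read 'c'  n0⇒n2
[7] read 'b'  n2⇒n10  → match P5@[6:7]
[8] read 'a'  n10⇒n1 (fail-walked)  → match P0@[8:8]
[9] read 'c'  n1⇒n2 (fail-walked)
[10] read 'c'  n2⇒n2 (fail-walked)
[11] read 'd'  n2⇒n6
[12] read 'a'  n6⇒n7  → match P0@[12:12],P3@[10:12],P6@[11:12]
[13] read 'd'  n7⇒n8 (fail-walked)
[14] read 'b'  n8⇒n0 (fail-walked)
[15] read 'd'  n0⇒n8
[16] read 'a'  n8⇒n11  → match P0@[16:16],P6@[15:16]
[17] read 'a'  n11⇒n1 (fail-walked)  → match P0@[17:17]
[18] read 'c'  n1⇒n2 (fail-walked)
[19] read 'd'  n2⇒n6
[20] read 'a'  n6⇒n7  → match P0@[20:20],P3@[18:20],P6@[19:20]
[21] read 'c'  n7⇒n2 (fail-walked)
[22] read 'd'  n2⇒n6
[23] read 'a'  n6⇒n7  → match P0@[23:23],P3@[21:23],P6@[22:23]
[24] read 'b'  n7⇒n4 (fail-walked)
[25] read 'c'  n4⇒n2 (fail-walked)
[26] read 'c'  n2⇒n2 (fail-walked)
[27] read 'a'  n2⇒n3  → match P0@[27:27],P1@[26:27]
[28] read 'e'  n3⇒n0 (fail-walked)
[29] read 'a'  n0⇒n1  → match P0@[29:29]
[30] read 'b'  n1⇒n4
[31] read 'a'  n4⇒n5  → match P0@[31:31],P2@[29:31]
[32] read 'e'  n5⇒n0 (fail-walked)
[33] read 'a'  n0⇒n1  → match P0@[33:33]
[34] read 'c'  n1⇒n2 (fail-walked)
[35] read 'c'  n2⇒n2 (fail-walked)
[36] read 'a'  n2⇒n3  → match P0@[36:36],P1@[35:36]
[37] read 'a'  n3⇒n1 (fail-walked)  → match P0@[37:37]
[38] read 'd'  n1⇒n8 (fail-walked)
[39] read 'a'  n8⇒n11  → match P0@[39:39],P6@[38:39]
[40] read 'e'  n11⇒n0 (fail-walked)
[41] read 'd'  n0⇒n8
[42] read 'd'  n8⇒n9  → match P4@[41:42]
[43] read 'a'  n9⇒n11 (fail-walked)  → match P0@[43:43],P6@[42:43]
[44] read 'b'  n11⇒n4 (fail-walked)
[45] read 'd'  n4⇒n8 (fail-walked)
[46] read 'd'  n8⇒n9  → match P4@[45:46]
[47] read 'd'  n9⇒n9 (fail-walked)  → match P4@[46:47]
[48] read 'd'  n9⇒n9 (fail-walked)  → match P4@[47:48]
[49] read 'a'  n9⇒n11 (fail-walked)  → match P0@[49:49],P6@[48:49]
[50] read 'c'  n11⇒n2 (fail-walked)
[51] read 'd'  n2⇒n6
[52] read 'a'  n6⇒n7  → match P0@[52:52],P3@[50:52],P6@[51:52]
[53] read 'c'  n7⇒n2 (fail-walked)

All matches (sorted): [[0,0],[7,5],[8,0],[12,0],[12,3],[12,6],[16,0],[16,6],[17,0],[20,0],[20,3],[20,6],[23,0],[23,3],[23,6],[27,0],[27,1],[29,0],[31,0],[31,2],[33,0],[36,0],[36,1],[37,0],[39,0],[39,6],[42,4],[43,0],[43,6],[46,4],[47,4],[48,4],[49,0],[49,6],[52,0],[52,3],[52,6]]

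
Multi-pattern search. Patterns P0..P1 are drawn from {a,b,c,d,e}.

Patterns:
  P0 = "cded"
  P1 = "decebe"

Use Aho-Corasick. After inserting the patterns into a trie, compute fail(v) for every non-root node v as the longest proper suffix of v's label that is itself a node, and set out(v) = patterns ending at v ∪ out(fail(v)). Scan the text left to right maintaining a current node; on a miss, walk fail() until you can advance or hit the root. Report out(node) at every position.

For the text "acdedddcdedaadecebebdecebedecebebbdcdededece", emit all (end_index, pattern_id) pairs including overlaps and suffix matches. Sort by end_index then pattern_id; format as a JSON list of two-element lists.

Build automaton:
Trie (insert patterns):
  0='ε' goto c→1 d→5
  1='c' goto d→2
  2='cd' goto e→3
  3='cde' goto d→4
  4='cded' goto ·  [P0 ends]
  5='d' goto e→6
  6='de' goto c→7
  7='dec' goto e→8
  8='dece' goto b→9
  9='deceb' goto e→10
  10='decebe' goto ·  [P1 ends]

BFS fail/out derivation:
  fail(1) 'c': from fail(0)=0 chase 'c': 0 ⇒ 0;  out=∅∪out(0)=∅
  fail(5) 'd': from fail(0)=0 chase 'd': 0 ⇒ 0;  out=∅∪out(0)=∅
  fail(2) 'cd': from fail(1)=0 chase 'd': 0 ⇒ 5;  out=∅∪out(5)=∅
  fail(6) 'de': from fail(5)=0 chase 'e': 0 ⇒ 0;  out=∅∪out(0)=∅
  fail(3) 'cde': from fail(2)=5 chase 'e': 5 ⇒ 6;  out=∅∪out(6)=∅
  fail(7) 'dec': from fail(6)=0 chase 'c': 0 ⇒ 1;  out=∅∪out(1)=∅
  fail(4) 'cded': from fail(3)=6 chase 'd': 6→0 ⇒ 5;  out={0}∪out(5)={0}
  fail(8) 'dece': from fail(7)=1 chase 'e': 1→0 ⇒ 0;  out=∅∪out(0)=∅
  fail(9) 'deceb': from fail(8)=0 chase 'b': 0 ⇒ 0;  out=∅∪out(0)=∅
  fail(10) 'decebe': from fail(9)=0 chase 'e': 0 ⇒ 0;  out={1}∪out(0)={1}

Run:
pos 0 'a': at 0
pos 1 'c': at 1
pos 2 'd': at 2
pos 3 'e': at 3
pos 4 'd': at 4  emit P0@[1:4]
pos 5 'd': at 5 (fail-walked)
pos 6 'd': at 5 (fail-walked)
pos 7 'c': at 1 (fail-walked)
pos 8 'd': at 2
pos 9 'e': at 3
pos 10 'd': at 4  emit P0@[7:10]
pos 11 'a': at 0 (fail-walked)
pos 12 'a': at 0
pos 13 'd': at 5
pos 14 'e': at 6
pos 15 'c': at 7
pos 16 'e': at 8
pos 17 'b': at 9
pos 18 'e': at 10  emit P1@[13:18]
pos 19 'b': at 0 (fail-walked)
pos 20 'd': at 5
pos 21 'e': at 6
pos 22 'c': at 7
pos 23 'e': at 8
pos 24 'b': at 9
pos 25 'e': at 10  emit P1@[20:25]
pos 26 'd': at 5 (fail-walked)
pos 27 'e': at 6
pos 28 'c': at 7
pos 29 'e': at 8
pos 30 'b': at 9
pos 31 'e': at 10  emit P1@[26:31]
pos 32 'b': at 0 (fail-walked)
pos 33 'b': at 0
pos 34 'd': at 5
pos 35 'c': at 1 (fail-walked)
pos 36 'd': at 2
pos 37 'e': at 3
pos 38 'd': at 4  emit P0@[35:38]
pos 39 'e': at 6 (fail-walked)
pos 40 'd': at 5 (fail-walked)
pos 41 'e': at 6
pos 42 'c': at 7
pos 43 'e': at 8

Matches: [[4,0],[10,0],[18,1],[25,1],[31,1],[38,0]]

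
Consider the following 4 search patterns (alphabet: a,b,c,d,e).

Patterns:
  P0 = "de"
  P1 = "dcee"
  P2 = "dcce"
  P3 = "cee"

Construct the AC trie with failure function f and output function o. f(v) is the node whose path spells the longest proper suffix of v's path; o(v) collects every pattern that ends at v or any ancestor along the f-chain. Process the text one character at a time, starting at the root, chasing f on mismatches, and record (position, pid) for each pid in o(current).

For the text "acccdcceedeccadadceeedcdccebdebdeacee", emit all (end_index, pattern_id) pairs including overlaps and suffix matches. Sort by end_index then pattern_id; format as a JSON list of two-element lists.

Construct AC machine:
Trie nodes:
  n0 'ε': c→8 d→1
  n1 'd': c→3 e→2
  n2 'de': ·  [P0 ends]
  n3 'dc': c→6 e→4
  n4 'dce': e→5
  n5 'dcee': ·  [P1 ends]
  n6 'dcc': e→7
  n7 'dcce': ·  [P2 ends]
  n8 'c': e→9
  n9 'ce': e→10
  n10 'cee': ·  [P3 ends]

Failure links (BFS by depth):
  fail(1) 'd': from fail(0)=0 chase 'd': 0 ⇒ 0;  out=∅∪out(0)=∅
  fail(8) 'c': from fail(0)=0 chase 'c': 0 ⇒ 0;  out=∅∪out(0)=∅
  fail(2) 'de': from fail(1)=0 chase 'e': 0 ⇒ 0;  out={0}∪out(0)={0}
  fail(3) 'dc': from fail(1)=0 chase 'c': 0 ⇒ 8;  out=∅∪out(8)=∅
  fail(9) 'ce': from fail(8)=0 chase 'e': 0 ⇒ 0;  out=∅∪out(0)=∅
  fail(4) 'dce': from fail(3)=8 chase 'e': 8 ⇒ 9;  out=∅∪out(9)=∅
  fail(6) 'dcc': from fail(3)=8 chase 'c': 8→0 ⇒ 8;  out=∅∪out(8)=∅
  fail(10) 'cee': from fail(9)=0 chase 'e': 0 ⇒ 0;  out={3}∪out(0)={3}
  fail(5) 'dcee': from fail(4)=9 chase 'e': 9 ⇒ 10;  out={1}∪out(10)={1,3}
  fail(7) 'dcce': from fail(6)=8 chase 'e': 8 ⇒ 9;  out={2}∪out(9)={2}

Scan:
pos 0 'a': at 0
pos 1 'c': at 8
pos 2 'c': at 8 (fail-walked)
pos 3 'c': at 8 (fail-walked)
pos 4 'd': at 1 (fail-walked)
pos 5 'c': at 3
pos 6 'c': at 6
pos 7 'e': at 7  emit P2@[4:7]
pos 8 'e': at 10 (fail-walked)  emit P3@[6:8]
pos 9 'd': at 1 (fail-walked)
pos 10 'e': at 2  emit P0@[9:10]
pos 11 'c': at 8 (fail-walked)
pos 12 'c': at 8 (fail-walked)
pos 13 'a': at 0 (fail-walked)
pos 14 'd': at 1
pos 15 'a': at 0 (fail-walked)
pos 16 'd': at 1
pos 17 'c': at 3
pos 18 'e': at 4
pos 19 'e': at 5  emit P1@[16:19],P3@[17:19]
pos 20 'e': at 0 (fail-walked)
pos 21 'd': at 1
pos 22 'c': at 3
pos 23 'd': at 1 (fail-walked)
pos 24 'c': at 3
pos 25 'c': at 6
pos 26 'e': at 7  emit P2@[23:26]
pos 27 'b': at 0 (fail-walked)
pos 28 'd': at 1
pos 29 'e': at 2  emit P0@[28:29]
pos 30 'b': at 0 (fail-walked)
pos 31 'd': at 1
pos 32 'e': at 2  emit P0@[31:32]
pos 33 'a': at 0 (fail-walked)
pos 34 'c': at 8
pos 35 'e': at 9
pos 36 'e': at 10  emit P3@[34:36]

Result: [[7,2],[8,3],[10,0],[19,1],[19,3],[26,2],[29,0],[32,0],[36,3]]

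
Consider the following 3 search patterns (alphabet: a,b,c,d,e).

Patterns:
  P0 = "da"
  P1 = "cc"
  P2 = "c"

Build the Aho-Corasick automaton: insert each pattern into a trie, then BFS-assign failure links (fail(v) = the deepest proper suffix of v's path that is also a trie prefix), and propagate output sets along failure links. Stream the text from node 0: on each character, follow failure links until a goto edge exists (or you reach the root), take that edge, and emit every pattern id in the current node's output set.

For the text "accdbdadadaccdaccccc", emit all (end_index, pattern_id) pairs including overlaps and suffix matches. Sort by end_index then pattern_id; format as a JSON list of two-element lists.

Build automaton:
Trie (insert patterns):
  n0 'ε': c→3 d→1
  n1 'd': a→2
  n2 'da': ·  [P0 ends]
  n3 'c': c→4  [P2 ends]
  n4 'cc': ·  [P1 ends]

Failure links (BFS by depth):
  n1('d'): parent n0 fail=0; on 'd' 0 → fail=0;  out ∅∪∅=∅
  n3('c'): parent n0 fail=0; on 'c' 0 → fail=0;  out {2}∪∅={2}
  n2('da'): parent n1 fail=0; on 'a' 0 → fail=0;  out {0}∪∅={0}
  n4('cc'): parent n3 fail=0; on 'c' 0 → fail=3;  out {1}∪{2}={1,2}

Text stream:
[0] read 'a'  n0⇒n0
[1] read 'c'  n0⇒n3  emit P2@[1:1]
[2] read 'c'  n3⇒n4  emit P1@[1:2],P2@[2:2]
[3] read 'd'  n4⇒n1 (via fail)
[4] read 'b'  n1⇒n0 (via fail)
[5] read 'd'  n0⇒n1
[6] read 'a'  n1⇒n2  emit P0@[5:6]
[7] read 'd'  n2⇒n1 (via fail)
[8] read 'a'  n1⇒n2  emit P0@[7:8]
[9] read 'd'  n2⇒n1 (via fail)
[10] read 'a'  n1⇒n2  emit P0@[9:10]
[11] read 'c'  n2⇒n3 (via fail)  emit P2@[11:11]
[12] read 'c'  n3⇒n4  emit P1@[11:12],P2@[12:12]
[13] read 'd'  n4⇒n1 (via fail)
[14] read 'a'  n1⇒n2  emit P0@[13:14]
[15] read 'c'  n2⇒n3 (via fail)  emit P2@[15:15]
[16] read 'c'  n3⇒n4  emit P1@[15:16],P2@[16:16]
[17] read 'c'  n4⇒n4 (via fail)  emit P1@[16:17],P2@[17:17]
[18] read 'c'  n4⇒n4 (via fail)  emit P1@[17:18],P2@[18:18]
[19] read 'c'  n4⇒n4 (via fail)  emit P1@[18:19],P2@[19:19]

Matches: [[1,2],[2,1],[2,2],[6,0],[8,0],[10,0],[11,2],[12,1],[12,2],[14,0],[15,2],[16,1],[16,2],[17,1],[17,2],[18,1],[18,2],[19,1],[19,2]]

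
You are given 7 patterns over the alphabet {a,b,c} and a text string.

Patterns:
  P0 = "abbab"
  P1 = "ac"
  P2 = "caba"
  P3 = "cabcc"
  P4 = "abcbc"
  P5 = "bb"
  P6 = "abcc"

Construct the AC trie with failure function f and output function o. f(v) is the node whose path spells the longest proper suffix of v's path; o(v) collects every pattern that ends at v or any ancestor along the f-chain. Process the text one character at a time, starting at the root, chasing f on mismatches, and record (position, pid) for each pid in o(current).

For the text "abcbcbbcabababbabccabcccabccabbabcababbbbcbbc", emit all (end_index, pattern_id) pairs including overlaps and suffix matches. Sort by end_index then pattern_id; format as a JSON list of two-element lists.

Build automaton:
Trie nodes:
  n0 'ε': a→1 b→16 c→7
  n1 'a': b→2 c→6
  n2 'ab': b→3 c→13
  n3 'abb': a→4
  n4 'abba': b→5
  n5 'abbab': ·  ←P0
  n6 'ac': ·  ←P1
  n7 'c': a→8
  n8 'ca': b→9
  n9 'cab': a→10 c→11
  n10 'caba': ·  ←P2
  n11 'cabc': c→12
  n12 'cabcc': ·  ←P3
  n13 'abc': b→14 c→18
  n14 'abcb': c→15
  n15 'abcbc': ·  ←P4
  n16 'b': b→17
  n17 'bb': ·  ←P5
  n18 'abcc': ·  ←P6

Failure links (BFS by depth):
  fail(1) 'a': from fail(0)=0 chase 'a': 0 ⇒ 0;  out=∅∪out(0)=∅
  fail(7) 'c': from fail(0)=0 chase 'c': 0 ⇒ 0;  out=∅∪out(0)=∅
  fail(16) 'b': from fail(0)=0 chase 'b': 0 ⇒ 0;  out=∅∪out(0)=∅
  fail(2) 'ab': from fail(1)=0 chase 'b': 0 ⇒ 16;  out=∅∪out(16)=∅
  fail(6) 'ac': from fail(1)=0 chase 'c': 0 ⇒ 7;  out={1}∪out(7)={1}
  fail(8) 'ca': from fail(7)=0 chase 'a': 0 ⇒ 1;  out=∅∪out(1)=∅
  fail(17) 'bb': from fail(16)=0 chase 'b': 0 ⇒ 16;  out={5}∪out(16)={5}
  fail(3) 'abb': from fail(2)=16 chase 'b': 16 ⇒ 17;  out=∅∪out(17)={5}
  fail(9) 'cab': from fail(8)=1 chase 'b': 1 ⇒ 2;  out=∅∪out(2)=∅
  fail(13) 'abc': from fail(2)=16 chase 'c': 16→0 ⇒ 7;  out=∅∪out(7)=∅
  fail(4) 'abba': from fail(3)=17 chase 'a': 17→16→0 ⇒ 1;  out=∅∪out(1)=∅
  fail(10) 'caba': from fail(9)=2 chase 'a': 2→16→0 ⇒ 1;  out={2}∪out(1)={2}
  fail(11) 'cabc': from fail(9)=2 chase 'c': 2 ⇒ 13;  out=∅∪out(13)=∅
  fail(14) 'abcb': from fail(13)=7 chase 'b': 7→0 ⇒ 16;  out=∅∪out(16)=∅
  fail(18) 'abcc': from fail(13)=7 chase 'c': 7→0 ⇒ 7;  out={6}∪out(7)={6}
  fail(5) 'abbab': from fail(4)=1 chase 'b': 1 ⇒ 2;  out={0}∪out(2)={0}
  fail(12) 'cabcc': from fail(11)=13 chase 'c': 13 ⇒ 18;  out={3}∪out(18)={3,6}
  fail(15) 'abcbc': from fail(14)=16 chase 'c': 16→0 ⇒ 7;  out={4}∪out(7)={4}

Scan:
i=0 'a': node 0→1
i=1 'b': node 1→2
i=2 'c': node 2→13
i=3 'b': node 13→14
i=4 'c': node 14→15  → match P4@[0:4]
i=5 'b': node 15→16 (via fail)
i=6 'b': node 16→17  → match P5@[5:6]
i=7 'c': node 17→7 (via fail)
i=8 'a': node 7→8
i=9 'b': node 8→9
i=10 'a': node 9→10  → match P2@[7:10]
i=11 'b': node 10→2 (via fail)
i=12 'a': node 2→1 (via fail)
i=13 'b': node 1→2
i=14 'b': node 2→3  → match P5@[13:14]
i=15 'a': node 3→4
i=16 'b': node 4→5  → match P0@[12:16]
i=17 'c': node 5→13 (via fail)
i=18 'c': node 13→18  → match P6@[15:18]
i=19 'a': node 18→8 (via fail)
i=20 'b': node 8→9
i=21 'c': node 9→11
i=22 'c': node 11→12  → match P3@[18:22],P6@[19:22]
i=23 'c': node 12→7 (via fail)
i=24 'a': node 7→8
i=25 'b': node 8→9
i=26 'c': node 9→11
i=27 'c': node 11→12  → match P3@[23:27],P6@[24:27]
i=28 'a': node 12→8 (via fail)
i=29 'b': node 8→9
i=30 'b': node 9→3 (via fail)  → match P5@[29:30]
i=31 'a': node 3→4
i=32 'b': node 4→5  → match P0@[28:32]
i=33 'c': node 5→13 (via fail)
i=34 'a': node 13→8 (via fail)
i=35 'b': node 8→9
i=36 'a': node 9→10  → match P2@[33:36]
i=37 'b': node 10→2 (via fail)
i=38 'b': node 2→3  → match P5@[37:38]
i=39 'b': node 3→17 (via fail)  → match P5@[38:39]
i=40 'b': node 17→17 (via fail)  → match P5@[39:40]
i=41 'c': node 17→7 (via fail)
i=42 'b': node 7→16 (via fail)
i=43 'b': node 16→17  → match P5@[42:43]
i=44 'c': node 17→7 (via fail)

Matches: [[4,4],[6,5],[10,2],[14,5],[16,0],[18,6],[22,3],[22,6],[27,3],[27,6],[30,5],[32,0],[36,2],[38,5],[39,5],[40,5],[43,5]]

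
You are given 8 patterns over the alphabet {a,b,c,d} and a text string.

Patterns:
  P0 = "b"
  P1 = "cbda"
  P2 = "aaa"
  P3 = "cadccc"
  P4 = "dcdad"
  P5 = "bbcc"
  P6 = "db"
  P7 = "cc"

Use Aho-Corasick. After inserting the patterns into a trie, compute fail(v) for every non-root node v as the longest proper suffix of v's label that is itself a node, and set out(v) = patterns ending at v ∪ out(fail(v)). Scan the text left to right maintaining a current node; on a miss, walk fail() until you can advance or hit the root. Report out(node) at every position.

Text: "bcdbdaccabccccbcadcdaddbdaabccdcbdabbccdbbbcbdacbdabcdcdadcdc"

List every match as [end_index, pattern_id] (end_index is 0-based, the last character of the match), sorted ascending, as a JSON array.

Construct AC machine:
Trie (insert patterns):
  0='ε' goto a→6 b→1 c→2 d→14
  1='b' goto b→19  [P0 ends]
  2='c' goto a→9 b→3 c→23
  3='cb' goto d→4
  4='cbd' goto a→5
  5='cbda' goto ·  [P1 ends]
  6='a' goto a→7
  7='aa' goto a→8
  8='aaa' goto ·  [P2 ends]
  9='ca' goto d→10
  10='cad' goto c→11
  11='cadc' goto c→12
  12='cadcc' goto c→13
  13='cadccc' goto ·  [P3 ends]
  14='d' goto b→22 c→15
  15='dc' goto d→16
  16='dcd' goto a→17
  17='dcda' goto d→18
  18='dcdad' goto ·  [P4 ends]
  19='bb' goto c→20
  20='bbc' goto c→21
  21='bbcc' goto ·  [P5 ends]
  22='db' goto ·  [P6 ends]
  23='cc' goto ·  [P7 ends]

BFS fail/out derivation:
  n1('b'): parent n0 fail=0; on 'b' 0 → fail=0;  out {0}∪∅={0}
  n2('c'): parent n0 fail=0; on 'c' 0 → fail=0;  out ∅∪∅=∅
  n6('a'): parent n0 fail=0; on 'a' 0 → fail=0;  out ∅∪∅=∅
  n14('d'): parent n0 fail=0; on 'd' 0 → fail=0;  out ∅∪∅=∅
  n3('cb'): parent n2 fail=0; on 'b' 0 → fail=1;  out ∅∪{0}={0}
  n7('aa'): parent n6 fail=0; on 'a' 0 → fail=6;  out ∅∪∅=∅
  n9('ca'): parent n2 fail=0; on 'a' 0 → fail=6;  out ∅∪∅=∅
  n15('dc'): parent n14 fail=0; on 'c' 0 → fail=2;  out ∅∪∅=∅
  n19('bb'): parent n1 fail=0; on 'b' 0 → fail=1;  out ∅∪{0}={0}
  n22('db'): parent n14 fail=0; on 'b' 0 → fail=1;  out {6}∪{0}={0,6}
  n23('cc'): parent n2 fail=0; on 'c' 0 → fail=2;  out {7}∪∅={7}
  n4('cbd'): parent n3 fail=1; on 'd' 1→0 → fail=14;  out ∅∪∅=∅
  n8('aaa'): parent n7 fail=6; on 'a' 6 → fail=7;  out {2}∪∅={2}
  n10('cad'): parent n9 fail=6; on 'd' 6→0 → fail=14;  out ∅∪∅=∅
  n16('dcd'): parent n15 fail=2; on 'd' 2→0 → fail=14;  out ∅∪∅=∅
  n20('bbc'): parent n19 fail=1; on 'c' 1→0 → fail=2;  out ∅∪∅=∅
  n5('cbda'): parent n4 fail=14; on 'a' 14→0 → fail=6;  out {1}∪∅={1}
  n11('cadc'): parent n10 fail=14; on 'c' 14 → fail=15;  out ∅∪∅=∅
  n17('dcda'): parent n16 fail=14; on 'a' 14→0 → fail=6;  out ∅∪∅=∅
  n21('bbcc'): parent n20 fail=2; on 'c' 2 → fail=23;  out {5}∪{7}={5,7}
  n12('cadcc'): parent n11 fail=15; on 'c' 15→2 → fail=23;  out ∅∪{7}={7}
  n18('dcdad'): parent n17 fail=6; on 'd' 6→0 → fail=14;  out {4}∪∅={4}
  n13('cadccc'): parent n12 fail=23; on 'c' 23→2 → fail=23;  out {3}∪{7}={3,7}

Scan:
pos 0 'b': at 1  → match P0@[0:0]
pos 1 'c': at 2 (via fail)
pos 2 'd': at 14 (via fail)
pos 3 'b': at 22  → match P0@[3:3],P6@[2:3]
pos 4 'd': at 14 (via fail)
pos 5 'a': at 6 (via fail)
pos 6 'c': at 2 (via fail)
pos 7 'c': at 23  → match P7@[6:7]
pos 8 'a': at 9 (via fail)
pos 9 'b': at 1 (via fail)  → match P0@[9:9]
pos 10 'c': at 2 (via fail)
pos 11 'c': at 23  → match P7@[10:11]
pos 12 'c': at 23 (via fail)  → match P7@[11:12]
pos 13 'c': at 23 (via fail)  → match P7@[12:13]
pos 14 'b': at 3 (via fail)  → match P0@[14:14]
pos 15 'c': at 2 (via fail)
pos 16 'a': at 9
pos 17 'd': at 10
pos 18 'c': at 11
pos 19 'd': at 16 (via fail)
pos 20 'a': at 17
pos 21 'd': at 18  → match P4@[17:21]
pos 22 'd': at 14 (via fail)
pos 23 'b': at 22  → match P0@[23:23],P6@[22:23]
pos 24 'd': at 14 (via fail)
pos 25 'a': at 6 (via fail)
pos 26 'a': at 7
pos 27 'b': at 1 (via fail)  → match P0@[27:27]
pos 28 'c': at 2 (via fail)
pos 29 'c': at 23  → match P7@[28:29]
pos 30 'd': at 14 (via fail)
pos 31 'c': at 15
pos 32 'b': at 3 (via fail)  → match P0@[32:32]
pos 33 'd': at 4
pos 34 'a': at 5  → match P1@[31:34]
pos 35 'b': at 1 (via fail)  → match P0@[35:35]
pos 36 'b': at 19  → match P0@[36:36]
pos 37 'c': at 20
pos 38 'c': at 21  → match P5@[35:38],P7@[37:38]
pos 39 'd': at 14 (via fail)
pos 40 'b': at 22  → match P0@[40:40],P6@[39:40]
pos 41 'b': at 19 (via fail)  → match P0@[41:41]
pos 42 'b': at 19 (via fail)  → match P0@[42:42]
pos 43 'c': at 20
pos 44 'b': at 3 (via fail)  → match P0@[44:44]
pos 45 'd': at 4
pos 46 'a': at 5  → match P1@[43:46]
pos 47 'c': at 2 (via fail)
pos 48 'b': at 3  → match P0@[48:48]
pos 49 'd': at 4
pos 50 'a': at 5  → match P1@[47:50]
pos 51 'b': at 1 (via fail)  → match P0@[51:51]
pos 52 'c': at 2 (via fail)
pos 53 'd': at 14 (via fail)
pos 54 'c': at 15
pos 55 'd': at 16
pos 56 'a': at 17
pos 57 'd': at 18  → match P4@[53:57]
pos 58 'c': at 15 (via fail)
pos 59 'd': at 16
pos 60 'c': at 15 (via fail)

Result: [[0,0],[3,0],[3,6],[7,7],[9,0],[11,7],[12,7],[13,7],[14,0],[21,4],[23,0],[23,6],[27,0],[29,7],[32,0],[34,1],[35,0],[36,0],[38,5],[38,7],[40,0],[40,6],[41,0],[42,0],[44,0],[46,1],[48,0],[50,1],[51,0],[57,4]]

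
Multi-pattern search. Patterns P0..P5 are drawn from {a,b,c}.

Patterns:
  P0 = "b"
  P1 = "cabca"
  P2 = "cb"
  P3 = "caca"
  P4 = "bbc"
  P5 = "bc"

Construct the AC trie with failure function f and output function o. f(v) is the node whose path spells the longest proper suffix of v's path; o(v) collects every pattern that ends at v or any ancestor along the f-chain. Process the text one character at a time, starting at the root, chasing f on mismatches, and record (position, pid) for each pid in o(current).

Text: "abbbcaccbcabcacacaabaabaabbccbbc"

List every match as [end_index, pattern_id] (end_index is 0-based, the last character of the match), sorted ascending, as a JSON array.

Build automaton:
Trie (insert patterns):
  0='ε' goto b→1 c→2
  1='b' goto b→10 c→12  [P0 ends]
  2='c' goto a→3 b→7
  3='ca' goto b→4 c→8
  4='cab' goto c→5
  5='cabc' goto a→6
  6='cabca' goto ·  [P1 ends]
  7='cb' goto ·  [P2 ends]
  8='cac' goto a→9
  9='caca' goto ·  [P3 ends]
  10='bb' goto c→11
  11='bbc' goto ·  [P4 ends]
  12='bc' goto ·  [P5 ends]

BFS fail/out derivation:
  n1('b'): parent n0 fail=0; on 'b' 0 → fail=0;  out {0}∪∅={0}
  n2('c'): parent n0 fail=0; on 'c' 0 → fail=0;  out ∅∪∅=∅
  n3('ca'): parent n2 fail=0; on 'a' 0 → fail=0;  out ∅∪∅=∅
  n7('cb'): parent n2 fail=0; on 'b' 0 → fail=1;  out {2}∪{0}={0,2}
  n10('bb'): parent n1 fail=0; on 'b' 0 → fail=1;  out ∅∪{0}={0}
  n12('bc'): parent n1 fail=0; on 'c' 0 → fail=2;  out {5}∪∅={5}
  n4('cab'): parent n3 fail=0; on 'b' 0 → fail=1;  out ∅∪{0}={0}
  n8('cac'): parent n3 fail=0; on 'c' 0 → fail=2;  out ∅∪∅=∅
  n11('bbc'): parent n10 fail=1; on 'c' 1 → fail=12;  out {4}∪{5}={4,5}
  n5('cabc'): parent n4 fail=1; on 'c' 1 → fail=12;  out ∅∪{5}={5}
  n9('caca'): parent n8 fail=2; on 'a' 2 → fail=3;  out {3}∪∅={3}
  n6('cabca'): parent n5 fail=12; on 'a' 12→2 → fail=3;  out {1}∪∅={1}

Text stream:
[0] read 'a'  n0⇒n0
[1] read 'b'  n0⇒n1  ** P0@[1:1]
[2] read 'b'  n1⇒n10  ** P0@[2:2]
[3] read 'b'  n10⇒n10 (fail-walked)  ** P0@[3:3]
[4] read 'c'  n10⇒n11  ** P4@[2:4],P5@[3:4]
[5] read 'a'  n11⇒n3 (fail-walked)
[6] read 'c'  n3⇒n8
[7] read 'c'  n8⇒n2 (fail-walked)
[8] read 'b'  n2⇒n7  ** P0@[8:8],P2@[7:8]
[9] read 'c'  n7⇒n12 (fail-walked)  ** P5@[8:9]
[10] read 'a'  n12⇒n3 (fail-walked)
[11] read 'b'  n3⇒n4  ** P0@[11:11]
[12] read 'c'  n4⇒n5  ** P5@[11:12]
[13] read 'a'  n5⇒n6  ** P1@[9:13]
[14] read 'c'  n6⇒n8 (fail-walked)
[15] read 'a'  n8⇒n9  ** P3@[12:15]
[16] read 'c'  n9⇒n8 (fail-walked)
[17] read 'a'  n8⇒n9  ** P3@[14:17]
[18] read 'a'  n9⇒n0 (fail-walked)
[19] read 'b'  n0⇒n1  ** P0@[19:19]
[20] read 'a'  n1⇒n0 (fail-walked)
[21] read 'a'  n0⇒n0
[22] read 'b'  n0⇒n1  ** P0@[22:22]
[23] read 'a'  n1⇒n0 (fail-walked)
[24] read 'a'  n0⇒n0
[25] read 'b'  n0⇒n1  ** P0@[25:25]
[26] read 'b'  n1⇒n10  ** P0@[26:26]
[27] read 'c'  n10⇒n11  ** P4@[25:27],P5@[26:27]
[28] read 'c'  n11⇒n2 (fail-walked)
[29] read 'b'  n2⇒n7  ** P0@[29:29],P2@[28:29]
[30] read 'b'  n7⇒n10 (fail-walked)  ** P0@[30:30]
[31] read 'c'  n10⇒n11  ** P4@[29:31],P5@[30:31]

All matches (sorted): [[1,0],[2,0],[3,0],[4,4],[4,5],[8,0],[8,2],[9,5],[11,0],[12,5],[13,1],[15,3],[17,3],[19,0],[22,0],[25,0],[26,0],[27,4],[27,5],[29,0],[29,2],[30,0],[31,4],[31,5]]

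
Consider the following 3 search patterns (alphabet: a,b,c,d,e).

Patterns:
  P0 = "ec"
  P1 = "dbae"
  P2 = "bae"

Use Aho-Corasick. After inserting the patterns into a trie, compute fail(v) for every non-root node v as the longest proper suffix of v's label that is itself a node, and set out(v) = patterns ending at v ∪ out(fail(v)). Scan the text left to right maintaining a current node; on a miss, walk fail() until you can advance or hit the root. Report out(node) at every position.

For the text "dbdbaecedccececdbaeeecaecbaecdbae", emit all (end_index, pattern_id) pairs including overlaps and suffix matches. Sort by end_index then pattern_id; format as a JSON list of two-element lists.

Build automaton:
Trie (insert patterns):
  0='ε' goto b→7 d→3 e→1
  1='e' goto c→2
  2='ec' goto ·  ←P0
  3='d' goto b→4
  4='db' goto a→5
  5='dba' goto e→6
  6='dbae' goto ·  ←P1
  7='b' goto a→8
  8='ba' goto e→9
  9='bae' goto ·  ←P2

Failure links (BFS by depth):
  fail(1) 'e': from fail(0)=0 chase 'e': 0 ⇒ 0;  out=∅∪out(0)=∅
  fail(3) 'd': from fail(0)=0 chase 'd': 0 ⇒ 0;  out=∅∪out(0)=∅
  fail(7) 'b': from fail(0)=0 chase 'b': 0 ⇒ 0;  out=∅∪out(0)=∅
  fail(2) 'ec': from fail(1)=0 chase 'c': 0 ⇒ 0;  out={0}∪out(0)={0}
  fail(4) 'db': from fail(3)=0 chase 'b': 0 ⇒ 7;  out=∅∪out(7)=∅
  fail(8) 'ba': from fail(7)=0 chase 'a': 0 ⇒ 0;  out=∅∪out(0)=∅
  fail(5) 'dba': from fail(4)=7 chase 'a': 7 ⇒ 8;  out=∅∪out(8)=∅
  fail(9) 'bae': from fail(8)=0 chase 'e': 0 ⇒ 1;  out={2}∪out(1)={2}
  fail(6) 'dbae': from fail(5)=8 chase 'e': 8 ⇒ 9;  out={1}∪out(9)={1,2}

Run:
[0] read 'd'  n0⇒n3
[1] read 'b'  n3⇒n4
[2] read 'd'  n4⇒n3 (via fail)
[3] read 'b'  n3⇒n4
[4] read 'a'  n4⇒n5
[5] read 'e'  n5⇒n6  → match P1@[2:5],P2@[3:5]
[6] read 'c'  n6⇒n2 (via fail)  → match P0@[5:6]
[7] read 'e'  n2⇒n1 (via fail)
[8] read 'd'  n1⇒n3 (via fail)
[9] read 'c'  n3⇒n0 (via fail)
[10] read 'c'  n0⇒n0
[11] read 'e'  n0⇒n1
[12] read 'c'  n1⇒n2  → match P0@[11:12]
[13] read 'e'  n2⇒n1 (via fail)
[14] read 'c'  n1⇒n2  → match P0@[13:14]
[15] read 'd'  n2⇒n3 (via fail)
[16] read 'b'  n3⇒n4
[17] read 'a'  n4⇒n5
[18] read 'e'  n5⇒n6  → match P1@[15:18],P2@[16:18]
[19] read 'e'  n6⇒n1 (via fail)
[20] read 'e'  n1⇒n1 (via fail)
[21] read 'c'  n1⇒n2  → match P0@[20:21]
[22] read 'a'  n2⇒n0 (via fail)
[23] read 'e'  n0⇒n1
[24] read 'c'  n1⇒n2  → match P0@[23:24]
[25] read 'b'  n2⇒n7 (via fail)
[26] read 'a'  n7⇒n8
[27] read 'e'  n8⇒n9  → match P2@[25:27]
[28] read 'c'  n9⇒n2 (via fail)  → match P0@[27:28]
[29] read 'd'  n2⇒n3 (via fail)
[30] read 'b'  n3⇒n4
[31] read 'a'  n4⇒n5
[32] read 'e'  n5⇒n6  → match P1@[29:32],P2@[30:32]

All matches (sorted): [[5,1],[5,2],[6,0],[12,0],[14,0],[18,1],[18,2],[21,0],[24,0],[27,2],[28,0],[32,1],[32,2]]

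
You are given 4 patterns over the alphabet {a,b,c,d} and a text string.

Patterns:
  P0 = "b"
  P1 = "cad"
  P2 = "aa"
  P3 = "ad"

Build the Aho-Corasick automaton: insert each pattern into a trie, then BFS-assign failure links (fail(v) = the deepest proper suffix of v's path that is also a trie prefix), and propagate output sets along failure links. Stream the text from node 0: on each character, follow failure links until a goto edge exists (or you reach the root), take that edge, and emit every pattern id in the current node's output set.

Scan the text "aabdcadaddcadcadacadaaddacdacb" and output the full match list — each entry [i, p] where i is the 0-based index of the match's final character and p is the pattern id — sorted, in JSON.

Construct AC machine:
Trie (insert patterns):
  0='ε' goto a→5 b→1 c→2
  1='b' goto ·  [P0 ends]
  2='c' goto a→3
  3='ca' goto d→4
  4='cad' goto ·  [P1 ends]
  5='a' goto a→6 d→7
  6='aa' goto ·  [P2 ends]
  7='ad' goto ·  [P3 ends]

BFS fail/out derivation:
  n1('b'): parent n0 fail=0; on 'b' 0 → fail=0;  out {0}∪∅={0}
  n2('c'): parent n0 fail=0; on 'c' 0 → fail=0;  out ∅∪∅=∅
  n5('a'): parent n0 fail=0; on 'a' 0 → fail=0;  out ∅∪∅=∅
  n3('ca'): parent n2 fail=0; on 'a' 0 → fail=5;  out ∅∪∅=∅
  n6('aa'): parent n5 fail=0; on 'a' 0 → fail=5;  out {2}∪∅={2}
  n7('ad'): parent n5 fail=0; on 'd' 0 → fail=0;  out {3}∪∅={3}
  n4('cad'): parent n3 fail=5; on 'd' 5 → fail=7;  out {1}∪{3}={1,3}

Run:
i=0 'a': node 0→5
i=1 'a': node 5→6  emit P2@[0:1]
i=2 'b': node 6→1 (fail-walked)  emit P0@[2:2]
i=3 'd': node 1→0 (fail-walked)
i=4 'c': node 0→2
i=5 'a': node 2→3
i=6 'd': node 3→4  emit P1@[4:6],P3@[5:6]
i=7 'a': node 4→5 (fail-walked)
i=8 'd': node 5→7  emit P3@[7:8]
i=9 'd': node 7→0 (fail-walked)
i=10 'c': node 0→2
i=11 'a': node 2→3
i=12 'd': node 3→4  emit P1@[10:12],P3@[11:12]
i=13 'c': node 4→2 (fail-walked)
i=14 'a': node 2→3
i=15 'd': node 3→4  emit P1@[13:15],P3@[14:15]
i=16 'a': node 4→5 (fail-walked)
i=17 'c': node 5→2 (fail-walked)
i=18 'a': node 2→3
i=19 'd': node 3→4  emit P1@[17:19],P3@[18:19]
i=20 'a': node 4→5 (fail-walked)
i=21 'a': node 5→6  emit P2@[20:21]
i=22 'd': node 6→7 (fail-walked)  emit P3@[21:22]
i=23 'd': node 7→0 (fail-walked)
i=24 'a': node 0→5
i=25 'c': node 5→2 (fail-walked)
i=26 'd': node 2→0 (fail-walked)
i=27 'a': node 0→5
i=28 'c': node 5→2 (fail-walked)
i=29 'b': node 2→1 (fail-walked)  emit P0@[29:29]

All matches (sorted): [[1,2],[2,0],[6,1],[6,3],[8,3],[12,1],[12,3],[15,1],[15,3],[19,1],[19,3],[21,2],[22,3],[29,0]]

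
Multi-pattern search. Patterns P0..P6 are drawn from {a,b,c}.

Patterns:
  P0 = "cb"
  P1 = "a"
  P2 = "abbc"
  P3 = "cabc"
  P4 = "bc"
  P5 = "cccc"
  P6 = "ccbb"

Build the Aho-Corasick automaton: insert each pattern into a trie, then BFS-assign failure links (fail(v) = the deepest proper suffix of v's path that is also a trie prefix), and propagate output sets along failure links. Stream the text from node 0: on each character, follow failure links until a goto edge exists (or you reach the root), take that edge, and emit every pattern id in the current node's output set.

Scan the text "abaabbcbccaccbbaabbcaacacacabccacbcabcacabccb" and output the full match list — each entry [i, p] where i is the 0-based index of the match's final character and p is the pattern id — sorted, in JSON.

Construct AC machine:
Trie nodes:
  n0 'ε': a→3 b→10 c→1
  n1 'c': a→7 b→2 c→12
  n2 'cb': ·  [P0 ends]
  n3 'a': b→4  [P1 ends]
  n4 'ab': b→5
  n5 'abb': c→6
  n6 'abbc': ·  [P2 ends]
  n7 'ca': b→8
  n8 'cab': c→9
  n9 'cabc': ·  [P3 ends]
  n10 'b': c→11
  n11 'bc': ·  [P4 ends]
  n12 'cc': b→15 c→13
  n13 'ccc': c→14
  n14 'cccc': ·  [P5 ends]
  n15 'ccb': b→16
  n16 'ccbb': ·  [P6 ends]

Failure links (BFS by depth):
  n1('c'): parent n0 fail=0; on 'c' 0 → fail=0;  out ∅∪∅=∅
  n3('a'): parent n0 fail=0; on 'a' 0 → fail=0;  out {1}∪∅={1}
  n10('b'): parent n0 fail=0; on 'b' 0 → fail=0;  out ∅∪∅=∅
  n2('cb'): parent n1 fail=0; on 'b' 0 → fail=10;  out {0}∪∅={0}
  n4('ab'): parent n3 fail=0; on 'b' 0 → fail=10;  out ∅∪∅=∅
  n7('ca'): parent n1 fail=0; on 'a' 0 → fail=3;  out ∅∪{1}={1}
  n11('bc'): parent n10 fail=0; on 'c' 0 → fail=1;  out {4}∪∅={4}
  n12('cc'): parent n1 fail=0; on 'c' 0 → fail=1;  out ∅∪∅=∅
  n5('abb'): parent n4 fail=10; on 'b' 10→0 → fail=10;  out ∅∪∅=∅
  n8('cab'): parent n7 fail=3; on 'b' 3 → fail=4;  out ∅∪∅=∅
  n13('ccc'): parent n12 fail=1; on 'c' 1 → fail=12;  out ∅∪∅=∅
  n15('ccb'): parent n12 fail=1; on 'b' 1 → fail=2;  out ∅∪{0}={0}
  n6('abbc'): parent n5 fail=10; on 'c' 10 → fail=11;  out {2}∪{4}={2,4}
  n9('cabc'): parent n8 fail=4; on 'c' 4→10 → fail=11;  out {3}∪{4}={3,4}
  n14('cccc'): parent n13 fail=12; on 'c' 12 → fail=13;  out {5}∪∅={5}
  n16('ccbb'): parent n15 fail=2; on 'b' 2→10→0 → fail=10;  out {6}∪∅={6}

Scan:
i=0 'a': node 0→3  emit P1@[0:0]
i=1 'b': node 3→4
i=2 'a': node 4→3 ·f  emit P1@[2:2]
i=3 'a': node 3→3 ·f  emit P1@[3:3]
i=4 'b': node 3→4
i=5 'b': node 4→5
i=6 'c': node 5→6  emit P2@[3:6],P4@[5:6]
i=7 'b': node 6→2 ·f  emit P0@[6:7]
i=8 'c': node 2→11 ·f  emit P4@[7:8]
i=9 'c': node 11→12 ·f
i=10 'a': node 12→7 ·f  emit P1@[10:10]
i=11 'c': node 7→1 ·f
i=12 'c': node 1→12
i=13 'b': node 12→15  emit P0@[12:13]
i=14 'b': node 15→16  emit P6@[11:14]
i=15 'a': node 16→3 ·f  emit P1@[15:15]
i=16 'a': node 3→3 ·f  emit P1@[16:16]
i=17 'b': node 3→4
i=18 'b': node 4→5
i=19 'c': node 5→6  emit P2@[16:19],P4@[18:19]
i=20 'a': node 6→7 ·f  emit P1@[20:20]
i=21 'a': node 7→3 ·f  emit P1@[21:21]
i=22 'c': node 3→1 ·f
i=23 'a': node 1→7  emit P1@[23:23]
i=24 'c': node 7→1 ·f
i=25 'a': node 1→7  emit P1@[25:25]
i=26 'c': node 7→1 ·f
i=27 'a': node 1→7  emit P1@[27:27]
i=28 'b': node 7→8
i=29 'c': node 8→9  emit P3@[26:29],P4@[28:29]
i=30 'c': node 9→12 ·f
i=31 'a': node 12→7 ·f  emit P1@[31:31]
i=32 'c': node 7→1 ·f
i=33 'b': node 1→2  emit P0@[32:33]
i=34 'c': node 2→11 ·f  emit P4@[33:34]
i=35 'a': node 11→7 ·f  emit P1@[35:35]
i=36 'b': node 7→8
i=37 'c': node 8→9  emit P3@[34:37],P4@[36:37]
i=38 'a': node 9→7 ·f  emit P1@[38:38]
i=39 'c': node 7→1 ·f
i=40 'a': node 1→7  emit P1@[40:40]
i=41 'b': node 7→8
i=42 'c': node 8→9  emit P3@[39:42],P4@[41:42]
i=43 'c': node 9→12 ·f
i=44 'b': node 12→15  emit P0@[43:44]

Matches: [[0,1],[2,1],[3,1],[6,2],[6,4],[7,0],[8,4],[10,1],[13,0],[14,6],[15,1],[16,1],[19,2],[19,4],[20,1],[21,1],[23,1],[25,1],[27,1],[29,3],[29,4],[31,1],[33,0],[34,4],[35,1],[37,3],[37,4],[38,1],[40,1],[42,3],[42,4],[44,0]]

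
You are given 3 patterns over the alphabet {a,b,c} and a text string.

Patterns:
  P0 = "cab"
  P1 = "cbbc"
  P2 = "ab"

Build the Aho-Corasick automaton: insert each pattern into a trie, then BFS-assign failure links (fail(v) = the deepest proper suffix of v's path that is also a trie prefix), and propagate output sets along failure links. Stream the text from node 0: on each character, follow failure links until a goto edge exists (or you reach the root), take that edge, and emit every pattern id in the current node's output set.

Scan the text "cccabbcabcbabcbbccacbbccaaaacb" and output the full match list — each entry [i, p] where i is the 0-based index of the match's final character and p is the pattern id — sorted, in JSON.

Build:
Trie nodes:
  n0 'ε': a→7 c→1
  n1 'c': a→2 b→4
  n2 'ca': b→3
  n3 'cab': ·  [P0 ends]
  n4 'cb': b→5
  n5 'cbb': c→6
  n6 'cbbc': ·  [P1 ends]
  n7 'a': b→8
  n8 'ab': ·  [P2 ends]

BFS fail/out derivation:
  fail(1) 'c': from fail(0)=0 chase 'c': 0 ⇒ 0;  out=∅∪out(0)=∅
  fail(7) 'a': from fail(0)=0 chase 'a': 0 ⇒ 0;  out=∅∪out(0)=∅
  fail(2) 'ca': from fail(1)=0 chase 'a': 0 ⇒ 7;  out=∅∪out(7)=∅
  fail(4) 'cb': from fail(1)=0 chase 'b': 0 ⇒ 0;  out=∅∪out(0)=∅
  fail(8) 'ab': from fail(7)=0 chase 'b': 0 ⇒ 0;  out={2}∪out(0)={2}
  fail(3) 'cab': from fail(2)=7 chase 'b': 7 ⇒ 8;  out={0}∪out(8)={0,2}
  fail(5) 'cbb': from fail(4)=0 chase 'b': 0 ⇒ 0;  out=∅∪out(0)=∅
  fail(6) 'cbbc': from fail(5)=0 chase 'c': 0 ⇒ 1;  out={1}∪out(1)={1}

Text stream:
pos 0 'c': at 1
pos 1 'c': at 1 (via fail)
pos 2 'c': at 1 (via fail)
pos 3 'a': at 2
pos 4 'b': at 3  emit P0@[2:4],P2@[3:4]
pos 5 'b': at 0 (via fail)
pos 6 'c': at 1
pos 7 'a': at 2
pos 8 'b': at 3  emit P0@[6:8],P2@[7:8]
pos 9 'c': at 1 (via fail)
pos 10 'b': at 4
pos 11 'a': at 7 (via fail)
pos 12 'b': at 8  emit P2@[11:12]
pos 13 'c': at 1 (via fail)
pos 14 'b': at 4
pos 15 'b': at 5
pos 16 'c': at 6  emit P1@[13:16]
pos 17 'c': at 1 (via fail)
pos 18 'a': at 2
pos 19 'c': at 1 (via fail)
pos 20 'b': at 4
pos 21 'b': at 5
pos 22 'c': at 6  emit P1@[19:22]
pos 23 'c': at 1 (via fail)
pos 24 'a': at 2
pos 25 'a': at 7 (via fail)
pos 26 'a': at 7 (via fail)
pos 27 'a': at 7 (via fail)
pos 28 'c': at 1 (via fail)
pos 29 'b': at 4

Result: [[4,0],[4,2],[8,0],[8,2],[12,2],[16,1],[22,1]]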